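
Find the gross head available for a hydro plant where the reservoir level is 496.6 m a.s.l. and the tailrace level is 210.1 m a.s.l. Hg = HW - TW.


Hg = 496.6 - 210.1 = 286.5000 m


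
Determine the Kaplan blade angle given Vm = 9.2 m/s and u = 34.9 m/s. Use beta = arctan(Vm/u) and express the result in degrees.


beta = arctan(9.2 / 34.9) = 14.7678 degrees


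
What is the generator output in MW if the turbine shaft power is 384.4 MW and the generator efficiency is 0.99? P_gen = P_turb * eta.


P_gen = 384.4 * 0.99 = 380.5560 MW


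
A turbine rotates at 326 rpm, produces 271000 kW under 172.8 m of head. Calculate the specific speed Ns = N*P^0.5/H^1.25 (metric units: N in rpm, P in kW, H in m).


Ns = 326 * 271000^0.5 / 172.8^1.25 = 270.8773


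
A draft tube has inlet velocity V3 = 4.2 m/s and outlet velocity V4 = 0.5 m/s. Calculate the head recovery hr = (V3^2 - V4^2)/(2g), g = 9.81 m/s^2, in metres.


hr = (4.2^2 - 0.5^2) / (2*9.81) = 0.8863 m


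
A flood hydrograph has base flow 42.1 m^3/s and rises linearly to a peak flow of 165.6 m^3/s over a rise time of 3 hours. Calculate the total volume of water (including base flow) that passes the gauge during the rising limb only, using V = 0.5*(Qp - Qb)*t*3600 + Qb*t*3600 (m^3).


V = 0.5*(165.6 - 42.1)*3*3600 + 42.1*3*3600 = 1.1216e+06 m^3


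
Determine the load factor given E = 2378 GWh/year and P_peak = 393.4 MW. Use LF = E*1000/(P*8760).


LF = 2378 * 1000 / (393.4 * 8760) = 0.6900


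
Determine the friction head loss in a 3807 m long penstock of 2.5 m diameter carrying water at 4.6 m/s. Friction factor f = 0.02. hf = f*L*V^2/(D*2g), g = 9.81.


hf = 0.02 * 3807 * 4.6^2 / (2.5 * 2 * 9.81) = 32.8465 m


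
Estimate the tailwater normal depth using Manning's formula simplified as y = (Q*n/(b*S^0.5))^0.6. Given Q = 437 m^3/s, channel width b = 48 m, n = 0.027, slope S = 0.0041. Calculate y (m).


y = (437 * 0.027 / (48 * 0.0041^0.5))^0.6 = 2.2414 m


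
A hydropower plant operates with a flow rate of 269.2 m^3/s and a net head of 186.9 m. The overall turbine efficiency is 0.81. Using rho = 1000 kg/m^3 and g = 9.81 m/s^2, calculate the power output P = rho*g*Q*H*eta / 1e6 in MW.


P = 1000 * 9.81 * 269.2 * 186.9 * 0.81 / 1e6 = 399.7959 MW


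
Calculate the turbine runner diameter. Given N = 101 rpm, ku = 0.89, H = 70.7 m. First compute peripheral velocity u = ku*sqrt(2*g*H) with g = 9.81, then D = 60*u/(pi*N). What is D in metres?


u = 0.89 * sqrt(2*9.81*70.7) = 33.1474 m/s
D = 60 * 33.1474 / (pi * 101) = 6.2680 m


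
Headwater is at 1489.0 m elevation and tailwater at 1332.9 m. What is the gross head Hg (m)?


Hg = 1489.0 - 1332.9 = 156.1000 m


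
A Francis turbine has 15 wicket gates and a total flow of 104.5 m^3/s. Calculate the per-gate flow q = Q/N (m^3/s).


q = 104.5 / 15 = 6.9667 m^3/s


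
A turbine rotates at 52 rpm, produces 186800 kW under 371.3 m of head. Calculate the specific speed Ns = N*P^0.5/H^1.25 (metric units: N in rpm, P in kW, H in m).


Ns = 52 * 186800^0.5 / 371.3^1.25 = 13.7891


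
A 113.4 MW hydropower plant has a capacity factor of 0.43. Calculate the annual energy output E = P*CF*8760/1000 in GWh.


E = 113.4 * 0.43 * 8760 / 1000 = 427.1551 GWh


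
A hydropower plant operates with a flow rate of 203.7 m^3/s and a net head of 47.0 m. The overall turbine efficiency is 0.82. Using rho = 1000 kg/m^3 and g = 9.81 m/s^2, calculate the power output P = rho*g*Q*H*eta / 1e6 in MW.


P = 1000 * 9.81 * 203.7 * 47.0 * 0.82 / 1e6 = 77.0144 MW


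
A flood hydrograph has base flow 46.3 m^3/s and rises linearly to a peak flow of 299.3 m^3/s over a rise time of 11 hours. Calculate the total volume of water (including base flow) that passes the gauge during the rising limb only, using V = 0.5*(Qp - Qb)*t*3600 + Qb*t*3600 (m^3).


V = 0.5*(299.3 - 46.3)*11*3600 + 46.3*11*3600 = 6.8429e+06 m^3


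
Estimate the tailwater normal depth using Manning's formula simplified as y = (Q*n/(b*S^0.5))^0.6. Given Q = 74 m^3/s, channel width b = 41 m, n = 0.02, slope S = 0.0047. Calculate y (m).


y = (74 * 0.02 / (41 * 0.0047^0.5))^0.6 = 0.6805 m


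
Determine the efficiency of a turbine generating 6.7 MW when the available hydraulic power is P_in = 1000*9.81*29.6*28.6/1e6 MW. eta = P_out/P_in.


P_in = 1000 * 9.81 * 29.6 * 28.6 / 1e6 = 8.3048 MW
eta = 6.7 / 8.3048 = 0.8068


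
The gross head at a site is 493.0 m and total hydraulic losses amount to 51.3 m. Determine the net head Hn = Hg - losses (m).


Hn = 493.0 - 51.3 = 441.7000 m


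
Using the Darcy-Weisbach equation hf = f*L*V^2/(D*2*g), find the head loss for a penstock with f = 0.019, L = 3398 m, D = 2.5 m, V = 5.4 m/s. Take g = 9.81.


hf = 0.019 * 3398 * 5.4^2 / (2.5 * 2 * 9.81) = 38.3818 m


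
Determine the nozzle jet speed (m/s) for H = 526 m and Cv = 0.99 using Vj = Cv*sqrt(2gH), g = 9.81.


Vj = 0.99 * sqrt(2*9.81*526) = 100.5721 m/s


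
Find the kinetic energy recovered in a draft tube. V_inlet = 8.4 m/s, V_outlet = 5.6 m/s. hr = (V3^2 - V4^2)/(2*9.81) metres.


hr = (8.4^2 - 5.6^2) / (2*9.81) = 1.9980 m


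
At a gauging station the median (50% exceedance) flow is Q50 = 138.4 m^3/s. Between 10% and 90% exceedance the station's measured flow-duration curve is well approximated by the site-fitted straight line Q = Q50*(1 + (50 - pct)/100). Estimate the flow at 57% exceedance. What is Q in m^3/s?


Q = 138.4 * (1 + (50 - 57)/100) = 128.7120 m^3/s


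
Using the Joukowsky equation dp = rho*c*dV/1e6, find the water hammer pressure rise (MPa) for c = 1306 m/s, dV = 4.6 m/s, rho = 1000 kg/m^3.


dp = 1000 * 1306 * 4.6 / 1e6 = 6.0076 MPa


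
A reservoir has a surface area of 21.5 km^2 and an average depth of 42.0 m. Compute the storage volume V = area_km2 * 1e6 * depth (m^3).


V = 21.5 * 1e6 * 42.0 = 9.0300e+08 m^3


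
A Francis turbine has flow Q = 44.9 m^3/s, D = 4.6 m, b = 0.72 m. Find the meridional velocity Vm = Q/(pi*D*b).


Vm = 44.9 / (pi * 4.6 * 0.72) = 4.3153 m/s


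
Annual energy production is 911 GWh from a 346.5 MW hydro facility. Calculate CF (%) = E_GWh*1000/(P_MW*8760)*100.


CF = 911 * 1000 / (346.5 * 8760) * 100 = 30.0131 %


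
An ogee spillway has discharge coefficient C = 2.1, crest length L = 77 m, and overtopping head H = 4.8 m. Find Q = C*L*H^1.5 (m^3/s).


Q = 2.1 * 77 * 4.8^1.5 = 1700.4814 m^3/s


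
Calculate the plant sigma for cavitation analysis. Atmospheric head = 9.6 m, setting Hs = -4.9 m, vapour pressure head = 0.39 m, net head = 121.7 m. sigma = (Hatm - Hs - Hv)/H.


sigma = (9.6 - (-4.9) - 0.39) / 121.7 = 0.1159


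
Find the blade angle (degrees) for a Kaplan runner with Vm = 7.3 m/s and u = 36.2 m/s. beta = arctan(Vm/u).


beta = arctan(7.3 / 36.2) = 11.4012 degrees


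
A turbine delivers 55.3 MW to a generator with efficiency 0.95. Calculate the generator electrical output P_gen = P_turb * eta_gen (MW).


P_gen = 55.3 * 0.95 = 52.5350 MW


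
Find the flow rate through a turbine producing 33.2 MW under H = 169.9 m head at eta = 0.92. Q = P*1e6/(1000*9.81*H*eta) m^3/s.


Q = 33.2 * 1e6 / (1000 * 9.81 * 169.9 * 0.92) = 21.6515 m^3/s


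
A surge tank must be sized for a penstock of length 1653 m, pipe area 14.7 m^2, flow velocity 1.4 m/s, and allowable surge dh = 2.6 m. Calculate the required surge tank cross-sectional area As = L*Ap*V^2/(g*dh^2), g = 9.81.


As = 1653 * 14.7 * 1.4^2 / (9.81 * 2.6^2) = 718.1755 m^2


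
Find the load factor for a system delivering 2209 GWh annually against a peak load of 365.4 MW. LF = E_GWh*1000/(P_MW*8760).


LF = 2209 * 1000 / (365.4 * 8760) = 0.6901


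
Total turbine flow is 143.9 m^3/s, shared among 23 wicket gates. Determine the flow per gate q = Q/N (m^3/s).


q = 143.9 / 23 = 6.2565 m^3/s


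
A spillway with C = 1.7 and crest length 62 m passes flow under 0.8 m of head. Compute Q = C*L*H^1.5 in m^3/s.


Q = 1.7 * 62 * 0.8^1.5 = 75.4181 m^3/s


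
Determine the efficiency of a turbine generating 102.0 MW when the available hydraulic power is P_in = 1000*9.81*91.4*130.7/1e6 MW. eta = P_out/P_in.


P_in = 1000 * 9.81 * 91.4 * 130.7 / 1e6 = 117.1901 MW
eta = 102.0 / 117.1901 = 0.8704


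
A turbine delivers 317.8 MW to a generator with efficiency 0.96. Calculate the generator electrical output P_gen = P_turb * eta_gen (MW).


P_gen = 317.8 * 0.96 = 305.0880 MW


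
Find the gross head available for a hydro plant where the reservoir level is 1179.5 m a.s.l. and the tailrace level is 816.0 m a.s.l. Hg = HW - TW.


Hg = 1179.5 - 816.0 = 363.5000 m


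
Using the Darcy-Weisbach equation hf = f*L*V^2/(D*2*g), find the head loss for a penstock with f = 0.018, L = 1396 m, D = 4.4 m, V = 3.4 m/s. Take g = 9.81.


hf = 0.018 * 1396 * 3.4^2 / (4.4 * 2 * 9.81) = 3.3648 m


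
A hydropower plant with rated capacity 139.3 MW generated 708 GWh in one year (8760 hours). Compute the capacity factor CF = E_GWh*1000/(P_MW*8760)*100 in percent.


CF = 708 * 1000 / (139.3 * 8760) * 100 = 58.0200 %


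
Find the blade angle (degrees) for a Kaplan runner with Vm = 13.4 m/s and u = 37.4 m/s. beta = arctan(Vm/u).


beta = arctan(13.4 / 37.4) = 19.7120 degrees


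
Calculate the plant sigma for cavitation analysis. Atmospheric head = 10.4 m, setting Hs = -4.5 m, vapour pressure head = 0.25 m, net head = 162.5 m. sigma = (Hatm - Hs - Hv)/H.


sigma = (10.4 - (-4.5) - 0.25) / 162.5 = 0.0902


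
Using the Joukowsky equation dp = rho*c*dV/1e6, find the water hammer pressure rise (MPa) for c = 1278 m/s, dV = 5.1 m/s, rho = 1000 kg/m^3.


dp = 1000 * 1278 * 5.1 / 1e6 = 6.5178 MPa


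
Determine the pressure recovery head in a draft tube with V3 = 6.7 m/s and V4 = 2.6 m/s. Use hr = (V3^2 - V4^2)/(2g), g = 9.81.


hr = (6.7^2 - 2.6^2) / (2*9.81) = 1.9434 m


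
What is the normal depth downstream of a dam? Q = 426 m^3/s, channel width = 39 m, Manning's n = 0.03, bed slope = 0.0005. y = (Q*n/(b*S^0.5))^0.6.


y = (426 * 0.03 / (39 * 0.0005^0.5))^0.6 = 5.0071 m


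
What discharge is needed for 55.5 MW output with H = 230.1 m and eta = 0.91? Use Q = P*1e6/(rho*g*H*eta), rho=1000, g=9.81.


Q = 55.5 * 1e6 / (1000 * 9.81 * 230.1 * 0.91) = 27.0188 m^3/s


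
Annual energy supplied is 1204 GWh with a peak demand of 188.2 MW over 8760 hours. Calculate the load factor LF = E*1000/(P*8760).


LF = 1204 * 1000 / (188.2 * 8760) = 0.7303


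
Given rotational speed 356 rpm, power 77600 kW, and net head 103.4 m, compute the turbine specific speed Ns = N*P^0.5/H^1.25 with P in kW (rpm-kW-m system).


Ns = 356 * 77600^0.5 / 103.4^1.25 = 300.7670


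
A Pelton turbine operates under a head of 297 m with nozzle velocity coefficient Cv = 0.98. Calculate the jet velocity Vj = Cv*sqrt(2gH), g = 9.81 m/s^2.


Vj = 0.98 * sqrt(2*9.81*297) = 74.8090 m/s


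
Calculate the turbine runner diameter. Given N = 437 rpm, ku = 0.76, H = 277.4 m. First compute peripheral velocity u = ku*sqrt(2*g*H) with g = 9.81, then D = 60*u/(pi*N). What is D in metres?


u = 0.76 * sqrt(2*9.81*277.4) = 56.0682 m/s
D = 60 * 56.0682 / (pi * 437) = 2.4504 m


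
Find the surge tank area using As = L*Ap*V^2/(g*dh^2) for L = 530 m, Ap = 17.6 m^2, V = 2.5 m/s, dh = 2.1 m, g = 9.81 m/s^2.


As = 530 * 17.6 * 2.5^2 / (9.81 * 2.1^2) = 1347.5999 m^2


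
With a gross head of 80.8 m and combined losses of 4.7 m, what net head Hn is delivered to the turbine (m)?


Hn = 80.8 - 4.7 = 76.1000 m


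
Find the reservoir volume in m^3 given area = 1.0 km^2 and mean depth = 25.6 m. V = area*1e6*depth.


V = 1.0 * 1e6 * 25.6 = 2.5600e+07 m^3


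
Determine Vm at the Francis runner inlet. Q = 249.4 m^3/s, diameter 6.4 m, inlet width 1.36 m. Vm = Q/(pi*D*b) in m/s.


Vm = 249.4 / (pi * 6.4 * 1.36) = 9.1207 m/s


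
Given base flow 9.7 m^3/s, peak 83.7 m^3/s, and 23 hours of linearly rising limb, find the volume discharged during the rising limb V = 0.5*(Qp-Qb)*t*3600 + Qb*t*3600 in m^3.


V = 0.5*(83.7 - 9.7)*23*3600 + 9.7*23*3600 = 3.8668e+06 m^3


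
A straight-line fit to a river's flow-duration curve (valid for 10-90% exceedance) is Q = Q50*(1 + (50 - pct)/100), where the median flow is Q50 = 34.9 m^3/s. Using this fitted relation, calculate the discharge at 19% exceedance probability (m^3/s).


Q = 34.9 * (1 + (50 - 19)/100) = 45.7190 m^3/s


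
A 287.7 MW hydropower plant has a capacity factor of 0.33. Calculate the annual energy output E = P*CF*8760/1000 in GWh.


E = 287.7 * 0.33 * 8760 / 1000 = 831.6832 GWh


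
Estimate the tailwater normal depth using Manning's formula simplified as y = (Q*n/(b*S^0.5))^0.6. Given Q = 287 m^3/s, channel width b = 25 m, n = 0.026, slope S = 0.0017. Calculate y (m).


y = (287 * 0.026 / (25 * 0.0017^0.5))^0.6 = 3.2796 m


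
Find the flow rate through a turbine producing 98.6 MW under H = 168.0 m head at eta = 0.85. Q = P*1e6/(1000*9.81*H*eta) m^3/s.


Q = 98.6 * 1e6 / (1000 * 9.81 * 168.0 * 0.85) = 70.3849 m^3/s


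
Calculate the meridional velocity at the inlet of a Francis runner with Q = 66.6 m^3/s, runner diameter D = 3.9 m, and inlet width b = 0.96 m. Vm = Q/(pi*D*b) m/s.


Vm = 66.6 / (pi * 3.9 * 0.96) = 5.6622 m/s


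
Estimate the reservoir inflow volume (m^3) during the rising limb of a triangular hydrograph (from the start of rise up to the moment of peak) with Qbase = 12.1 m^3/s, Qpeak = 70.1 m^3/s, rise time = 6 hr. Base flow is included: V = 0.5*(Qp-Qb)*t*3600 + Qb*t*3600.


V = 0.5*(70.1 - 12.1)*6*3600 + 12.1*6*3600 = 887760.0000 m^3


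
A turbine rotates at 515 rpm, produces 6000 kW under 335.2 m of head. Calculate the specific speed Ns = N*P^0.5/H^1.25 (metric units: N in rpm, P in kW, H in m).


Ns = 515 * 6000^0.5 / 335.2^1.25 = 27.8133


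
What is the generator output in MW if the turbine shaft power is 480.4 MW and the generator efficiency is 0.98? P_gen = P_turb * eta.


P_gen = 480.4 * 0.98 = 470.7920 MW


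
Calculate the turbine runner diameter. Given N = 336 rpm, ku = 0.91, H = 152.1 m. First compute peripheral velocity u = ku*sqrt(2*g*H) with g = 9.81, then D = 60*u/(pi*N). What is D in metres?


u = 0.91 * sqrt(2*9.81*152.1) = 49.7113 m/s
D = 60 * 49.7113 / (pi * 336) = 2.8256 m


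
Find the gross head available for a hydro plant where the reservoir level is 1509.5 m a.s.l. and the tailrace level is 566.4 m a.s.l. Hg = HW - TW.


Hg = 1509.5 - 566.4 = 943.1000 m


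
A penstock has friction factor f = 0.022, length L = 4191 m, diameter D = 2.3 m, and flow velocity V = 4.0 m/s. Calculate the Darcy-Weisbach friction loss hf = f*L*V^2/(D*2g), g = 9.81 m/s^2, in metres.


hf = 0.022 * 4191 * 4.0^2 / (2.3 * 2 * 9.81) = 32.6914 m


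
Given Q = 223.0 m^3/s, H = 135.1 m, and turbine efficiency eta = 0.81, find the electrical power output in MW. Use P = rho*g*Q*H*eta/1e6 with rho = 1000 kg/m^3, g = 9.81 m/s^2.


P = 1000 * 9.81 * 223.0 * 135.1 * 0.81 / 1e6 = 239.3945 MW


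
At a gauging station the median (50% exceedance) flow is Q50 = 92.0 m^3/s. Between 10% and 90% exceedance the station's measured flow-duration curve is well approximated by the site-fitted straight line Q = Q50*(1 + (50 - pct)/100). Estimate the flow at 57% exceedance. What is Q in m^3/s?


Q = 92.0 * (1 + (50 - 57)/100) = 85.5600 m^3/s


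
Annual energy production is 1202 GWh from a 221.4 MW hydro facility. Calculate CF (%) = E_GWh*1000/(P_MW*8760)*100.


CF = 1202 * 1000 / (221.4 * 8760) * 100 = 61.9759 %


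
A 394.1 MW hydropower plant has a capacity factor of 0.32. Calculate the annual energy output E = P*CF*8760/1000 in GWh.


E = 394.1 * 0.32 * 8760 / 1000 = 1104.7411 GWh


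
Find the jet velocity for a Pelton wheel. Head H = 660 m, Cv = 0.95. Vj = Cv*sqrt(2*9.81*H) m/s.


Vj = 0.95 * sqrt(2*9.81*660) = 108.1048 m/s


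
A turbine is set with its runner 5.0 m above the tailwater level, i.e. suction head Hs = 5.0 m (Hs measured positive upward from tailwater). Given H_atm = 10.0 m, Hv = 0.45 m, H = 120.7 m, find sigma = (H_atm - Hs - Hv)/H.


sigma = (10.0 - 5.0 - 0.45) / 120.7 = 0.0377


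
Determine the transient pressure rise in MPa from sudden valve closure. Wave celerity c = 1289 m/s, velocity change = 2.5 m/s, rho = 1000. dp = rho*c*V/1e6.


dp = 1000 * 1289 * 2.5 / 1e6 = 3.2225 MPa


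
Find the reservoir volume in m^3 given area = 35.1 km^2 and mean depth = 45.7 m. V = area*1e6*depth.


V = 35.1 * 1e6 * 45.7 = 1.6041e+09 m^3


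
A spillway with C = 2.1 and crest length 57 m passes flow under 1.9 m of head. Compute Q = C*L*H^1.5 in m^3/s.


Q = 2.1 * 57 * 1.9^1.5 = 313.4906 m^3/s


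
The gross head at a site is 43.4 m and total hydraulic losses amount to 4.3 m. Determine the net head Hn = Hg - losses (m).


Hn = 43.4 - 4.3 = 39.1000 m


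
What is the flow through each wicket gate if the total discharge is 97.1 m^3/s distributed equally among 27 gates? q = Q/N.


q = 97.1 / 27 = 3.5963 m^3/s


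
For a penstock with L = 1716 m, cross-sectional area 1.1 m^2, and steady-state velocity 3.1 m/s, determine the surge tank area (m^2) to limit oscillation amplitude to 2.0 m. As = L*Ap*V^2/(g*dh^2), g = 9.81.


As = 1716 * 1.1 * 3.1^2 / (9.81 * 2.0^2) = 462.2792 m^2


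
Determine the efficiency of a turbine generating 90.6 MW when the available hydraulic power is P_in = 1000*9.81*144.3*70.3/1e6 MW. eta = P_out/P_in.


P_in = 1000 * 9.81 * 144.3 * 70.3 / 1e6 = 99.5155 MW
eta = 90.6 / 99.5155 = 0.9104


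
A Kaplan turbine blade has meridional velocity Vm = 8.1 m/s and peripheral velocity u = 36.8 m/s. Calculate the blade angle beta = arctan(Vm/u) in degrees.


beta = arctan(8.1 / 36.8) = 12.4134 degrees


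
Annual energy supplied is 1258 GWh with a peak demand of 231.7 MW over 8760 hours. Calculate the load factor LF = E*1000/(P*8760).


LF = 1258 * 1000 / (231.7 * 8760) = 0.6198


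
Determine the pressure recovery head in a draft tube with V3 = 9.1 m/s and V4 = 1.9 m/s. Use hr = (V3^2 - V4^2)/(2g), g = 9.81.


hr = (9.1^2 - 1.9^2) / (2*9.81) = 4.0367 m


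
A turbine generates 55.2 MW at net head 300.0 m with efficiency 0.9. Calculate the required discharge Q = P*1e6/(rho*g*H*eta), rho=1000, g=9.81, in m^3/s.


Q = 55.2 * 1e6 / (1000 * 9.81 * 300.0 * 0.9) = 20.8404 m^3/s


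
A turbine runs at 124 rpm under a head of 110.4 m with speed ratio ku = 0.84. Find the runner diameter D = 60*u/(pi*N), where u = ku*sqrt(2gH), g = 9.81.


u = 0.84 * sqrt(2*9.81*110.4) = 39.0943 m/s
D = 60 * 39.0943 / (pi * 124) = 6.0213 m


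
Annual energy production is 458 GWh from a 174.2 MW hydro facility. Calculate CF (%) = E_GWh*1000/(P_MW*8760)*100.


CF = 458 * 1000 / (174.2 * 8760) * 100 = 30.0133 %


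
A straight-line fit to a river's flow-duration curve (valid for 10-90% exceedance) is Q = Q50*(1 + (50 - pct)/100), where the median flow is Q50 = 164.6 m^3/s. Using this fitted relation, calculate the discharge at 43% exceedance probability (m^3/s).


Q = 164.6 * (1 + (50 - 43)/100) = 176.1220 m^3/s


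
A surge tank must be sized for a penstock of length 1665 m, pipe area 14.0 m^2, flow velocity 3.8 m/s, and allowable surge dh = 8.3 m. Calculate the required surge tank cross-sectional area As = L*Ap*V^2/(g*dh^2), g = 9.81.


As = 1665 * 14.0 * 3.8^2 / (9.81 * 8.3^2) = 498.0630 m^2


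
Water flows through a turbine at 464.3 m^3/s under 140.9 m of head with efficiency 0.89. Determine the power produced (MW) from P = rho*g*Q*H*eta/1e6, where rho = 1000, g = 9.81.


P = 1000 * 9.81 * 464.3 * 140.9 * 0.89 / 1e6 = 571.1743 MW


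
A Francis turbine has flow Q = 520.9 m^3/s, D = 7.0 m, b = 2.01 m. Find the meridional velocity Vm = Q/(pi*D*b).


Vm = 520.9 / (pi * 7.0 * 2.01) = 11.7845 m/s


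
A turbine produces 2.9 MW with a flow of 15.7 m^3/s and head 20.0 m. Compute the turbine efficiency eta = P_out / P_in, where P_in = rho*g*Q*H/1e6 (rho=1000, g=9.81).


P_in = 1000 * 9.81 * 15.7 * 20.0 / 1e6 = 3.0803 MW
eta = 2.9 / 3.0803 = 0.9415


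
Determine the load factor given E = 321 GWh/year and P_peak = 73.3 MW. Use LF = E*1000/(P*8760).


LF = 321 * 1000 / (73.3 * 8760) = 0.4999


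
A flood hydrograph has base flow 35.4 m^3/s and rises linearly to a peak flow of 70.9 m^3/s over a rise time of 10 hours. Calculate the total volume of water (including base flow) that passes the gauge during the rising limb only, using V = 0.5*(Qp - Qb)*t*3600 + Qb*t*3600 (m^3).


V = 0.5*(70.9 - 35.4)*10*3600 + 35.4*10*3600 = 1.9134e+06 m^3


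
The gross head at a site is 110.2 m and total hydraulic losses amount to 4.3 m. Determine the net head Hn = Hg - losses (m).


Hn = 110.2 - 4.3 = 105.9000 m


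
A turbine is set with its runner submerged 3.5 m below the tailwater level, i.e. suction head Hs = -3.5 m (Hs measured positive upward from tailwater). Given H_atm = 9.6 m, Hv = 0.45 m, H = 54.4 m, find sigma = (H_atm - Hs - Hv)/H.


sigma = (9.6 - (-3.5) - 0.45) / 54.4 = 0.2325


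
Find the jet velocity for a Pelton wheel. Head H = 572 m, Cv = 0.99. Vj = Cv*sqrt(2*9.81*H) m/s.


Vj = 0.99 * sqrt(2*9.81*572) = 104.8776 m/s


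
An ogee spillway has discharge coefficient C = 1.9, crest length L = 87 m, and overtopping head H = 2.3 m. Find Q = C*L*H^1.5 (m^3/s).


Q = 1.9 * 87 * 2.3^1.5 = 576.5867 m^3/s


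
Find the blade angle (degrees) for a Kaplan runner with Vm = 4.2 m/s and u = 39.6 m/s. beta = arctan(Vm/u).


beta = arctan(4.2 / 39.6) = 6.0542 degrees


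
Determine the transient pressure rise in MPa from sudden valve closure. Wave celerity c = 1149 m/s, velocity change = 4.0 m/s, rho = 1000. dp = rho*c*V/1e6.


dp = 1000 * 1149 * 4.0 / 1e6 = 4.5960 MPa


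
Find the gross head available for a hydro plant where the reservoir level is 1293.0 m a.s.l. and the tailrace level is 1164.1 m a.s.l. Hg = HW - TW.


Hg = 1293.0 - 1164.1 = 128.9000 m


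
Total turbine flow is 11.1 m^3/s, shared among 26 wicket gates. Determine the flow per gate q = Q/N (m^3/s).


q = 11.1 / 26 = 0.4269 m^3/s


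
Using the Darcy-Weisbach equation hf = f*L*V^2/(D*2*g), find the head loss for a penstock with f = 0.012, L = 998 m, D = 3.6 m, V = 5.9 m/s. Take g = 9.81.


hf = 0.012 * 998 * 5.9^2 / (3.6 * 2 * 9.81) = 5.9022 m


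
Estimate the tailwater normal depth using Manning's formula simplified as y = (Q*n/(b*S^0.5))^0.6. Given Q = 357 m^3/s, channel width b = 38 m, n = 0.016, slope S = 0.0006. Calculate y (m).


y = (357 * 0.016 / (38 * 0.0006^0.5))^0.6 = 2.9700 m


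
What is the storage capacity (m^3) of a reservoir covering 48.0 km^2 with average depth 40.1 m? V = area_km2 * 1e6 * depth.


V = 48.0 * 1e6 * 40.1 = 1.9248e+09 m^3


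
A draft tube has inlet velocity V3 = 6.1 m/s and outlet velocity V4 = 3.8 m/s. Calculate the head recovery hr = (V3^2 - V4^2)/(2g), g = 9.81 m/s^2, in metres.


hr = (6.1^2 - 3.8^2) / (2*9.81) = 1.1606 m


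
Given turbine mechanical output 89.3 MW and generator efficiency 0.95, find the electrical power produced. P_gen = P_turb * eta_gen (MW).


P_gen = 89.3 * 0.95 = 84.8350 MW


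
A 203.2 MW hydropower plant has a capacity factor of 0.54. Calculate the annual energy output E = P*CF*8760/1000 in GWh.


E = 203.2 * 0.54 * 8760 / 1000 = 961.2173 GWh


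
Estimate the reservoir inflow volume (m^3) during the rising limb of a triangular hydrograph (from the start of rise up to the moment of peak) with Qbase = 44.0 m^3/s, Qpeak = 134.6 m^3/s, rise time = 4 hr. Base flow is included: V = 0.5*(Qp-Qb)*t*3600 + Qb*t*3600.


V = 0.5*(134.6 - 44.0)*4*3600 + 44.0*4*3600 = 1.2859e+06 m^3


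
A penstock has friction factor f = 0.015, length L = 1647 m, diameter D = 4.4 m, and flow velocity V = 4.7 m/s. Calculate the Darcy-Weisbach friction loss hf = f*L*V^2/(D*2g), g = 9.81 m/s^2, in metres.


hf = 0.015 * 1647 * 4.7^2 / (4.4 * 2 * 9.81) = 6.3216 m


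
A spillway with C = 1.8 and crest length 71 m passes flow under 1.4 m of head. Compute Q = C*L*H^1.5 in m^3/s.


Q = 1.8 * 71 * 1.4^1.5 = 211.7010 m^3/s


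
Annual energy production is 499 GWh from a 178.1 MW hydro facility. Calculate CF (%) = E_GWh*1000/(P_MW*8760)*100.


CF = 499 * 1000 / (178.1 * 8760) * 100 = 31.9840 %


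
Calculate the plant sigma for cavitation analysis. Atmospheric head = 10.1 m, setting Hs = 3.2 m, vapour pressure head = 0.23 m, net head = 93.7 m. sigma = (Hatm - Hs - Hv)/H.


sigma = (10.1 - 3.2 - 0.23) / 93.7 = 0.0712


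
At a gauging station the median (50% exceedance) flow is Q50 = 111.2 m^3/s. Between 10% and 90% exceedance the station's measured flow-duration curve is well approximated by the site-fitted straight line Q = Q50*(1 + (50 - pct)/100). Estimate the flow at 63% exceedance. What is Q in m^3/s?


Q = 111.2 * (1 + (50 - 63)/100) = 96.7440 m^3/s


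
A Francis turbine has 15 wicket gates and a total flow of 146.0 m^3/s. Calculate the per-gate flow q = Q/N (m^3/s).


q = 146.0 / 15 = 9.7333 m^3/s


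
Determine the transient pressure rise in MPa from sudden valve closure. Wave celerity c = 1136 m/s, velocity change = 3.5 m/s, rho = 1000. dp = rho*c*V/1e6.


dp = 1000 * 1136 * 3.5 / 1e6 = 3.9760 MPa


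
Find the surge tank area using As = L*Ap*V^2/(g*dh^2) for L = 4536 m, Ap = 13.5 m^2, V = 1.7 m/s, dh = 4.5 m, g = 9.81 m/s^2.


As = 4536 * 13.5 * 1.7^2 / (9.81 * 4.5^2) = 890.8624 m^2


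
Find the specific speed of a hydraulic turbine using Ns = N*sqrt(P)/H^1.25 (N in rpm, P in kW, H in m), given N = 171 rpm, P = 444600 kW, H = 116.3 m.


Ns = 171 * 444600^0.5 / 116.3^1.25 = 298.5425


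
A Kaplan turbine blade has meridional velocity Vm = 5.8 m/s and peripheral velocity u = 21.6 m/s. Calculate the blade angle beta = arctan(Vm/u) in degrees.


beta = arctan(5.8 / 21.6) = 15.0304 degrees


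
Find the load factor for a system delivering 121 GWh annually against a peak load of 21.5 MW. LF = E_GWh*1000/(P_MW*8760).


LF = 121 * 1000 / (21.5 * 8760) = 0.6425


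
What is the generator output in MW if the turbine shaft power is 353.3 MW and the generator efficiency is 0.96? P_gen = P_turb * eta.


P_gen = 353.3 * 0.96 = 339.1680 MW


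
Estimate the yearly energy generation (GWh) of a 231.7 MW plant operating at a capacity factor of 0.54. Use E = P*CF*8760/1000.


E = 231.7 * 0.54 * 8760 / 1000 = 1096.0337 GWh


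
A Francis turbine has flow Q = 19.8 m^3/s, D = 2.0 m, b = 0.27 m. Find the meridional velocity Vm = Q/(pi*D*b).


Vm = 19.8 / (pi * 2.0 * 0.27) = 11.6714 m/s


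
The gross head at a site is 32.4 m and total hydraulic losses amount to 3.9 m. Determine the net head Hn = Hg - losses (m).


Hn = 32.4 - 3.9 = 28.5000 m


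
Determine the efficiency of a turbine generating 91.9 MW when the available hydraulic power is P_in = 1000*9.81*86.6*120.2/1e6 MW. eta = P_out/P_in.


P_in = 1000 * 9.81 * 86.6 * 120.2 / 1e6 = 102.1154 MW
eta = 91.9 / 102.1154 = 0.9000


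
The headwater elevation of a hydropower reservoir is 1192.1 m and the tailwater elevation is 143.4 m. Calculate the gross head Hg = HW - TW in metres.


Hg = 1192.1 - 143.4 = 1048.7000 m


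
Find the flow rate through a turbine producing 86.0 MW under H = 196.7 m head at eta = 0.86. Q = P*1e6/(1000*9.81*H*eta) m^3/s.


Q = 86.0 * 1e6 / (1000 * 9.81 * 196.7 * 0.86) = 51.8235 m^3/s


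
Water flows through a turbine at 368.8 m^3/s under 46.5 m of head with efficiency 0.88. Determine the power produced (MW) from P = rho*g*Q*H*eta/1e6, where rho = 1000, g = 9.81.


P = 1000 * 9.81 * 368.8 * 46.5 * 0.88 / 1e6 = 148.0456 MW


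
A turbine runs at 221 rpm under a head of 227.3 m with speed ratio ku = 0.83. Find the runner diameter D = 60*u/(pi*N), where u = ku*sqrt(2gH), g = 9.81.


u = 0.83 * sqrt(2*9.81*227.3) = 55.4278 m/s
D = 60 * 55.4278 / (pi * 221) = 4.7900 m


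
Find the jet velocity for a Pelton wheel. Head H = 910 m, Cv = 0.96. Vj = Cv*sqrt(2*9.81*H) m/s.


Vj = 0.96 * sqrt(2*9.81*910) = 128.2748 m/s


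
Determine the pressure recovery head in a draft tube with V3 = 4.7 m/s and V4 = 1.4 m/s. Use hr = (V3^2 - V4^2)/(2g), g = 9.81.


hr = (4.7^2 - 1.4^2) / (2*9.81) = 1.0260 m


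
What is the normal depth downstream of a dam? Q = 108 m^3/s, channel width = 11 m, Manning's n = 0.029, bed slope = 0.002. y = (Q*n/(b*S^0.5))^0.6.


y = (108 * 0.029 / (11 * 0.002^0.5))^0.6 = 3.0363 m


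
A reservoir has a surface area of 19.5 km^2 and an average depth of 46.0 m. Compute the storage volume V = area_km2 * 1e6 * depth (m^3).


V = 19.5 * 1e6 * 46.0 = 8.9700e+08 m^3


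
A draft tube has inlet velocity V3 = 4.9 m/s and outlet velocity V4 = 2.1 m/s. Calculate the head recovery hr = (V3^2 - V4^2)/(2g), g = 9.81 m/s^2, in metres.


hr = (4.9^2 - 2.1^2) / (2*9.81) = 0.9990 m


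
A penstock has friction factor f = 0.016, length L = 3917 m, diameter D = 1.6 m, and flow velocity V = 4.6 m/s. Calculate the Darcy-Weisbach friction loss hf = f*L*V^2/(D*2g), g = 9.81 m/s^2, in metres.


hf = 0.016 * 3917 * 4.6^2 / (1.6 * 2 * 9.81) = 42.2445 m


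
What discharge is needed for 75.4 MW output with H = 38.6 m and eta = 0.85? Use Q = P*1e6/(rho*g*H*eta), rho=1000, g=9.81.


Q = 75.4 * 1e6 / (1000 * 9.81 * 38.6 * 0.85) = 234.2589 m^3/s


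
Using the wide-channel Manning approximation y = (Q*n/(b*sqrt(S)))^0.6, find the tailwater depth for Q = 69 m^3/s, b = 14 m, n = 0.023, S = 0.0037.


y = (69 * 0.023 / (14 * 0.0037^0.5))^0.6 = 1.4528 m


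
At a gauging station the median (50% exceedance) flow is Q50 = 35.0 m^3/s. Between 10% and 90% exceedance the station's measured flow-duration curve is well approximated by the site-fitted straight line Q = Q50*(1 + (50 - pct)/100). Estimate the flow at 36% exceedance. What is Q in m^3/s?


Q = 35.0 * (1 + (50 - 36)/100) = 39.9000 m^3/s


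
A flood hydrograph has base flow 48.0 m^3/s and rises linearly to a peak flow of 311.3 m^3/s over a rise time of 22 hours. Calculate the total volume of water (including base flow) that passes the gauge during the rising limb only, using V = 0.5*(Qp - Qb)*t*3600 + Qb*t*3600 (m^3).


V = 0.5*(311.3 - 48.0)*22*3600 + 48.0*22*3600 = 1.4228e+07 m^3


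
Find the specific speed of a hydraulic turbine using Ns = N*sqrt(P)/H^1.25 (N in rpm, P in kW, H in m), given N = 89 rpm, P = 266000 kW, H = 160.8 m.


Ns = 89 * 266000^0.5 / 160.8^1.25 = 80.1629


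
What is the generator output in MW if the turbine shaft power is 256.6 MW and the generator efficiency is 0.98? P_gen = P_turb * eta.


P_gen = 256.6 * 0.98 = 251.4680 MW


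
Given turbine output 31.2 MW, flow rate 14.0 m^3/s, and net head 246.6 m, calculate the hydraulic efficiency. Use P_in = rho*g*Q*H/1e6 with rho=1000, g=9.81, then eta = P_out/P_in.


P_in = 1000 * 9.81 * 14.0 * 246.6 / 1e6 = 33.8680 MW
eta = 31.2 / 33.8680 = 0.9212


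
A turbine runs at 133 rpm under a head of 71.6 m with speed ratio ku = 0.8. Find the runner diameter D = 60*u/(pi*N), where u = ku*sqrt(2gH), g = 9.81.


u = 0.8 * sqrt(2*9.81*71.6) = 29.9844 m/s
D = 60 * 29.9844 / (pi * 133) = 4.3057 m


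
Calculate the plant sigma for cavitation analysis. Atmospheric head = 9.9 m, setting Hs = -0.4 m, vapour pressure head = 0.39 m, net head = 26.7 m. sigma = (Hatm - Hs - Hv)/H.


sigma = (9.9 - (-0.4) - 0.39) / 26.7 = 0.3712


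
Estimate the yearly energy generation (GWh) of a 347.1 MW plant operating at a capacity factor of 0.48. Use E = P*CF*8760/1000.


E = 347.1 * 0.48 * 8760 / 1000 = 1459.4861 GWh


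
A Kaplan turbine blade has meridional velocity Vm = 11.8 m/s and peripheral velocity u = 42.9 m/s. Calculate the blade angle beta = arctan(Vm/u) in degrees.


beta = arctan(11.8 / 42.9) = 15.3794 degrees


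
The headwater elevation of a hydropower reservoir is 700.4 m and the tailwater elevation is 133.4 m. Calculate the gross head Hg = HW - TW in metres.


Hg = 700.4 - 133.4 = 567.0000 m


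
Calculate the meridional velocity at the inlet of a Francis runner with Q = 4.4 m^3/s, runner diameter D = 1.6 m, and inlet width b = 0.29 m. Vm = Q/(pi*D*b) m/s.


Vm = 4.4 / (pi * 1.6 * 0.29) = 3.0185 m/s


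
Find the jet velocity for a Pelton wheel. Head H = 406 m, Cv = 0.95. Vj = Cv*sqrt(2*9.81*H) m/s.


Vj = 0.95 * sqrt(2*9.81*406) = 84.7883 m/s


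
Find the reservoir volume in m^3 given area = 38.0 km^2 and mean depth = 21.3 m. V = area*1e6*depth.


V = 38.0 * 1e6 * 21.3 = 8.0940e+08 m^3


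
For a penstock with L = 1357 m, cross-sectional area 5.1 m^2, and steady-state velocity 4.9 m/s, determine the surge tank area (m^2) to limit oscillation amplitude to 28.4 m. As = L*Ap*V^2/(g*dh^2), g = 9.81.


As = 1357 * 5.1 * 4.9^2 / (9.81 * 28.4^2) = 21.0008 m^2


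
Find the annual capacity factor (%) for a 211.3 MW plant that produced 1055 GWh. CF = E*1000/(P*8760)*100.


CF = 1055 * 1000 / (211.3 * 8760) * 100 = 56.9966 %


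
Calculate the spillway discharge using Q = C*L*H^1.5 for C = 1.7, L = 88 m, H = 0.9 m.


Q = 1.7 * 88 * 0.9^1.5 = 127.7307 m^3/s


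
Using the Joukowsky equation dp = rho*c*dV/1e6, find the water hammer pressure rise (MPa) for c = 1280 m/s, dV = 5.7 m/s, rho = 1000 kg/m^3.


dp = 1000 * 1280 * 5.7 / 1e6 = 7.2960 MPa


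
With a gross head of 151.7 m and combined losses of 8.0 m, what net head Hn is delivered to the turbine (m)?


Hn = 151.7 - 8.0 = 143.7000 m


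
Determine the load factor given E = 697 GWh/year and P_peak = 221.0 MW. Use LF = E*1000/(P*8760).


LF = 697 * 1000 / (221.0 * 8760) = 0.3600


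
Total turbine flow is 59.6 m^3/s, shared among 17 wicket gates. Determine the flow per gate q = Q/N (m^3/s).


q = 59.6 / 17 = 3.5059 m^3/s


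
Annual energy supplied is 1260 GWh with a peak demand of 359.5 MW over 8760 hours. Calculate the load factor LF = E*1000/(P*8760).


LF = 1260 * 1000 / (359.5 * 8760) = 0.4001


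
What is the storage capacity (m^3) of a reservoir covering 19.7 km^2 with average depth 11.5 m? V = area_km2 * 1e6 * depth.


V = 19.7 * 1e6 * 11.5 = 2.2655e+08 m^3


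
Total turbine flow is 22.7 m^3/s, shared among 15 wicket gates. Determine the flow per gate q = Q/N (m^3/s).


q = 22.7 / 15 = 1.5133 m^3/s


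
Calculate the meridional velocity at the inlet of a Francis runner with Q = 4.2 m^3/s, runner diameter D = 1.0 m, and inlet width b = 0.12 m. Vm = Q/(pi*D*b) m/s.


Vm = 4.2 / (pi * 1.0 * 0.12) = 11.1408 m/s


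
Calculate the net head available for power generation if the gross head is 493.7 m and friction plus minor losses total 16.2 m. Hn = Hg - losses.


Hn = 493.7 - 16.2 = 477.5000 m


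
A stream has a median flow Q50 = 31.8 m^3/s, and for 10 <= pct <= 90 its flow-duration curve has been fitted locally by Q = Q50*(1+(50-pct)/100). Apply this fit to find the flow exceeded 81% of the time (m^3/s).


Q = 31.8 * (1 + (50 - 81)/100) = 21.9420 m^3/s


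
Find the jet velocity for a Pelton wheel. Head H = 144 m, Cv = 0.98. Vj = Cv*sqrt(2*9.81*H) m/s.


Vj = 0.98 * sqrt(2*9.81*144) = 52.0903 m/s


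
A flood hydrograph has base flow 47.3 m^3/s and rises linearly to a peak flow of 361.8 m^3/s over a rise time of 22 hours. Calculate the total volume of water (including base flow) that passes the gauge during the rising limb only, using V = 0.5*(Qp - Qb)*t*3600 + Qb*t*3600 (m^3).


V = 0.5*(361.8 - 47.3)*22*3600 + 47.3*22*3600 = 1.6200e+07 m^3


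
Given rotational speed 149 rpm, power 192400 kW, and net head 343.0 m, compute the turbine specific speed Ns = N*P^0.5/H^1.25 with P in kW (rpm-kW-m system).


Ns = 149 * 192400^0.5 / 343.0^1.25 = 44.2763


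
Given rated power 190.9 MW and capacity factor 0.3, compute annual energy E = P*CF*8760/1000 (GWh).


E = 190.9 * 0.3 * 8760 / 1000 = 501.6852 GWh


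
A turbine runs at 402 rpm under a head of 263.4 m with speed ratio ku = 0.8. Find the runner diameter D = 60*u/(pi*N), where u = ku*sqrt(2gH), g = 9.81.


u = 0.8 * sqrt(2*9.81*263.4) = 57.5105 m/s
D = 60 * 57.5105 / (pi * 402) = 2.7323 m


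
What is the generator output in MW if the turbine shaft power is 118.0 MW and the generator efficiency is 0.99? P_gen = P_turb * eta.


P_gen = 118.0 * 0.99 = 116.8200 MW


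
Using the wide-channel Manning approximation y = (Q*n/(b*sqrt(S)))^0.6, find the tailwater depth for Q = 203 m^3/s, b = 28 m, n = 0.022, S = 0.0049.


y = (203 * 0.022 / (28 * 0.0049^0.5))^0.6 = 1.6391 m


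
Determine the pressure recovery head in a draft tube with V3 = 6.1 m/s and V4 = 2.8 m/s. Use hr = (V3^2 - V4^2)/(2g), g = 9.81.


hr = (6.1^2 - 2.8^2) / (2*9.81) = 1.4969 m


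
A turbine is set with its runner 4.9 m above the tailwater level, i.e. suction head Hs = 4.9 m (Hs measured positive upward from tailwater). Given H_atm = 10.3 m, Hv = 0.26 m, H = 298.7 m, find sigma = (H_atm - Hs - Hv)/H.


sigma = (10.3 - 4.9 - 0.26) / 298.7 = 0.0172


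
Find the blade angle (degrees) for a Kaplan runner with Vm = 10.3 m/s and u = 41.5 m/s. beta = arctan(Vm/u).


beta = arctan(10.3 / 41.5) = 13.9387 degrees


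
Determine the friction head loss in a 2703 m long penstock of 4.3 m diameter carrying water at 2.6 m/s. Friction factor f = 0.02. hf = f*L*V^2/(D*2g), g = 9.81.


hf = 0.02 * 2703 * 2.6^2 / (4.3 * 2 * 9.81) = 4.3317 m


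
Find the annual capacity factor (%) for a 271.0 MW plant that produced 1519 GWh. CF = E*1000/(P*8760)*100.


CF = 1519 * 1000 / (271.0 * 8760) * 100 = 63.9859 %


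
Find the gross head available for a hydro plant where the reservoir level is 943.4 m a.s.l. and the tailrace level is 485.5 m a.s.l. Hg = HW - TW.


Hg = 943.4 - 485.5 = 457.9000 m


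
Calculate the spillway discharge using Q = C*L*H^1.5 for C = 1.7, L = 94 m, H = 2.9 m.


Q = 1.7 * 94 * 2.9^1.5 = 789.1758 m^3/s


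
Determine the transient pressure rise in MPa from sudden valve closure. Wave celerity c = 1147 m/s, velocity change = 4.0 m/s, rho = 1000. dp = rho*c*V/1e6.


dp = 1000 * 1147 * 4.0 / 1e6 = 4.5880 MPa


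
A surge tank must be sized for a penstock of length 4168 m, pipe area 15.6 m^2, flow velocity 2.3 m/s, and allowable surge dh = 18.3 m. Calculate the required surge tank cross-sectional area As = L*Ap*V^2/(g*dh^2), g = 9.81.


As = 4168 * 15.6 * 2.3^2 / (9.81 * 18.3^2) = 104.6976 m^2


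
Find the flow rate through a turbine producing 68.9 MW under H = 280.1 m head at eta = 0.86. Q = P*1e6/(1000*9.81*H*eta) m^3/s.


Q = 68.9 * 1e6 / (1000 * 9.81 * 280.1 * 0.86) = 29.1567 m^3/s


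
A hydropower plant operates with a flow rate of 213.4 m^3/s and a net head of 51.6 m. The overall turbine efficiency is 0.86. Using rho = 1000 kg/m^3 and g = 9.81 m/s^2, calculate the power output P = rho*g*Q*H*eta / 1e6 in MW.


P = 1000 * 9.81 * 213.4 * 51.6 * 0.86 / 1e6 = 92.8991 MW


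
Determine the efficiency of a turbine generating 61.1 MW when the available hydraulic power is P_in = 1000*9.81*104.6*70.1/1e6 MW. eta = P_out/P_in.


P_in = 1000 * 9.81 * 104.6 * 70.1 / 1e6 = 71.9314 MW
eta = 61.1 / 71.9314 = 0.8494


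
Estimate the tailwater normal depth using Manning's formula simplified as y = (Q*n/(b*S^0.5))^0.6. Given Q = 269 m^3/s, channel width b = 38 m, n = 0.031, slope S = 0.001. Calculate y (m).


y = (269 * 0.031 / (38 * 0.001^0.5))^0.6 = 3.1974 m


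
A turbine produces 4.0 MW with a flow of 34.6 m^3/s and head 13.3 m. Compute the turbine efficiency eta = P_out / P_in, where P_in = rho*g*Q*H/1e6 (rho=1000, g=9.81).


P_in = 1000 * 9.81 * 34.6 * 13.3 / 1e6 = 4.5144 MW
eta = 4.0 / 4.5144 = 0.8861


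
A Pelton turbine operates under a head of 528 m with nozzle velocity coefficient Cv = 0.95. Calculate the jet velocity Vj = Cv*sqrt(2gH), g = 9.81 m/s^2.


Vj = 0.95 * sqrt(2*9.81*528) = 96.6919 m/s
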